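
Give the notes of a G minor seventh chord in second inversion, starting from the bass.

Spelling G minor seventh: G–Bb–D–F. In second inversion the fifth is bass, giving D, F, G, Bb from the bottom.

D, F, G, Bb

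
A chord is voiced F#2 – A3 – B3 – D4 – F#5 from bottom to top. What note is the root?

Reordering F#, A, B, D into stacked thirds gives B–D–F#–A; the bottom of that stack, B, is the root.

B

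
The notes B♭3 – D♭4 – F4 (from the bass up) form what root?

Bb, Db, F are the tones of a Bb minor triad (Bb–Db–F), making Bb the root.

Bb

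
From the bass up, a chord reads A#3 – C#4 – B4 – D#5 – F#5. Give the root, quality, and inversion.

Reducing to letter names: A#, C#, B, D#, F#. These stack in thirds as B–D#–F#–A#–C# — a B major ninth chord.
With the seventh (A#) in the bass, the chord is in third inversion.

B major ninth, third inversion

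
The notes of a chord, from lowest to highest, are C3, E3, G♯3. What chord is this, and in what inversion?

The pitch classes C, E, G# arrange in thirds as C–E–G#: a C augmented triad.
C is the root of C augmented; root in the bass means root position (figured bass 5/3).

C augmented, root position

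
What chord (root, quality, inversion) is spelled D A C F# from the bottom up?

D dominant seventh, root position

The distinct note names are D, A, C, F#. Stacked in thirds they read D–F#–A–C, which is a dominant seventh chord on D.
The lowest note is D, the root of the chord, so this is root position (figured bass 7).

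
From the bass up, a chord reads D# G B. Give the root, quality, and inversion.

Reducing to letter names: D#, G, B. These stack in thirds as G–B–D# — a G augmented triad.
With the fifth (D#) in the bass, the chord is in second inversion (figured bass 6/4).

G augmented, second inversion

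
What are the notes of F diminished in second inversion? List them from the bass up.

Cb, F, Ab

Spelling F diminished: F–Ab–Cb. In second inversion the fifth is bass, giving Cb, F, Ab from the bottom.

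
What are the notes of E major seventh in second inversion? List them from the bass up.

B, D#, E, G#

Spelling E major seventh: E–G#–B–D#. In second inversion the fifth is bass, giving B, D#, E, G# from the bottom.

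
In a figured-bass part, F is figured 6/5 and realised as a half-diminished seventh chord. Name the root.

The figures 6/5 mean the third of the chord is in the bass. If F is the third of a half-diminished seventh chord, the root is D (chord tones D–F–Ab–C).

D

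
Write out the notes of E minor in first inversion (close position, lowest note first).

The chord tones are E–G–B. With the third (G) lowest for first inversion: G, B, E.

G, B, E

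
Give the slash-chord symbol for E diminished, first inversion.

First inversion of E diminished has the third (G) in the bass. As a slash chord: Edim/G.

Edim/G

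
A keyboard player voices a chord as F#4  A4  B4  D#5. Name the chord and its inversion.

B dominant seventh, second inversion

The distinct note names are F#, A, B, D#. Stacked in thirds they read B–D#–F#–A, which is a dominant seventh chord on B.
With the fifth (F#) in the bass, the chord is in second inversion (figured bass 4/3).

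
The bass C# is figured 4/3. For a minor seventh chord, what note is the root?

The figures 4/3 mean the fifth of the chord is in the bass. If C# is the fifth of a minor seventh chord, the root is F# (chord tones F#–A–C#–E).

F#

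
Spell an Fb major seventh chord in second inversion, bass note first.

Cb, Eb, Fb, Ab

Spelling Fb major seventh: Fb–Ab–Cb–Eb. In second inversion the fifth is bass, giving Cb, Eb, Fb, Ab from the bottom.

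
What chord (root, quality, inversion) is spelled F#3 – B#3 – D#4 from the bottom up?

B# diminished, second inversion

Reducing to letter names: F#, B#, D#. These stack in thirds as B#–D#–F# — a B# diminished triad.
With the fifth (F#) in the bass, the chord is in second inversion (figured bass 6/4).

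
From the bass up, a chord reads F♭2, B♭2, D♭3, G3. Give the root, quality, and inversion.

Reducing to letter names: Fb, Bb, Db, G. These stack in thirds as G–Bb–Db–Fb — a G diminished seventh chord.
With the seventh (Fb) in the bass, the chord is in third inversion (figured bass 4/2).

G diminished seventh, third inversion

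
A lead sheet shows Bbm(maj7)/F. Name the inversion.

second inversion

Bbm(maj7)/F means Bb minor-major seventh with F in the bass. F is the fifth of Bb minor-major seventh (Bb–Db–F–A), so this is second inversion.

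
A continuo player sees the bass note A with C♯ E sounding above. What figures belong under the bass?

5/3

The notes A, C#, E stack in thirds as A–C#–E — an A major triad. The bass A is the root, so this is root position: figured 5/3.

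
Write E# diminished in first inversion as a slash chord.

E#dim/G#

First inversion of E# diminished has the third (G#) in the bass. As a slash chord: E#dim/G#.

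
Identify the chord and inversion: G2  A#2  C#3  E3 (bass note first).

The distinct note names are G, A#, C#, E. Stacked in thirds they read A#–C#–E–G, which is a diminished seventh chord on A#.
G is the seventh of A# diminished seventh; seventh in the bass means third inversion (figured bass 4/2).

A# diminished seventh, third inversion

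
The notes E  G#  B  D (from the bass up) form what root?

E

E, G#, B, D are the tones of an E dominant seventh chord (E–G#–B–D), making E the root.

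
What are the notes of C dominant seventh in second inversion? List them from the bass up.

G, Bb, C, E

Spelling C dominant seventh: C–E–G–Bb. In second inversion the fifth is bass, giving G, Bb, C, E from the bottom.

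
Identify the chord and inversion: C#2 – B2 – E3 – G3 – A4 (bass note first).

A dominant ninth, first inversion

The distinct note names are C#, B, E, G, A. Stacked in thirds they read A–C#–E–G–B, which is a dominant ninth chord on A.
C# is the third of A dominant ninth; third in the bass means first inversion.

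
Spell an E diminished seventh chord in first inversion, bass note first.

Spelling E diminished seventh: E–G–Bb–Db. In first inversion the third is bass, giving G, Bb, Db, E from the bottom.

G, Bb, Db, E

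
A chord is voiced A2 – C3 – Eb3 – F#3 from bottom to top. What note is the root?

F#

A, C, Eb, F# are the tones of an F# diminished seventh chord (F#–A–C–Eb), making F# the root.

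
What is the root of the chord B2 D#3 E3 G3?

E

Reordering B, D#, E, G into stacked thirds gives E–G–B–D#; the bottom of that stack, E, is the root.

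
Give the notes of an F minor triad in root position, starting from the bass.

F, Ab, C

The chord tones are F–Ab–C. With the root (F) lowest for root position: F, Ab, C.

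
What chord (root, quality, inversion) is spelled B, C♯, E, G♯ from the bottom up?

C# minor seventh, third inversion

The distinct note names are B, C#, E, G#. Stacked in thirds they read C#–E–G#–B, which is a minor seventh chord on C#.
With the seventh (B) in the bass, the chord is in third inversion (figured bass 4/2).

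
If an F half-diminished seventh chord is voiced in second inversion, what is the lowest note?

Cb

In second inversion the fifth is lowest. For F half-diminished seventh (F–Ab–Cb–Eb) that is Cb.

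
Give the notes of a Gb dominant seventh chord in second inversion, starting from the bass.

Db, Fb, Gb, Bb

Gb dominant seventh is Gb–Bb–Db–Fb. Second inversion puts the fifth (Db) in the bass, with the remaining tones above: Db, Fb, Gb, Bb.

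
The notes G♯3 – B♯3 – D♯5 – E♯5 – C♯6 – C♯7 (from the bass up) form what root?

The distinct letter names are G#, B#, D#, E#, C#. Arranged as a stack of thirds they read C#–E#–G#–B#–D#, so C# is the root (a C# major ninth chord).

C#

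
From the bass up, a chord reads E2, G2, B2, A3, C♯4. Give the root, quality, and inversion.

Reducing to letter names: E, G, B, A, C#. These stack in thirds as A–C#–E–G–B — an A dominant ninth chord.
E is the fifth of A dominant ninth; fifth in the bass means second inversion.

A dominant ninth, second inversion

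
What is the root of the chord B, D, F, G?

Reordering B, D, F, G into stacked thirds gives G–B–D–F; the bottom of that stack, G, is the root.

G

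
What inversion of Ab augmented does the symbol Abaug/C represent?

first inversion

Abaug/C means Ab augmented with C in the bass. C is the third of Ab augmented (Ab–C–E), so this is first inversion.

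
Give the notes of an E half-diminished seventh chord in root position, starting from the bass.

E, G, Bb, D

E half-diminished seventh is E–G–Bb–D. Root position puts the root (E) in the bass, with the remaining tones above: E, G, Bb, D.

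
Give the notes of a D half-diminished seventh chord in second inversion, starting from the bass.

The chord tones are D–F–Ab–C. With the fifth (Ab) lowest for second inversion: Ab, C, D, F.

Ab, C, D, F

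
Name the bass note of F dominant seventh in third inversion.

In third inversion the seventh is lowest. For F dominant seventh (F–A–C–Eb) that is Eb.

Eb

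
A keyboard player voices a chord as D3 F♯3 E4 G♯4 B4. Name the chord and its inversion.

The distinct note names are D, F#, E, G#, B. Stacked in thirds they read E–G#–B–D–F#, which is a dominant ninth chord on E.
With the seventh (D) in the bass, the chord is in third inversion.

E dominant ninth, third inversion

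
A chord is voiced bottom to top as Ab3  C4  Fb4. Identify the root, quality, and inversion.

Fb augmented, first inversion

Reducing to letter names: Ab, C, Fb. These stack in thirds as Fb–Ab–C — an Fb augmented triad.
Ab is the third of Fb augmented; third in the bass means first inversion (figured bass 6).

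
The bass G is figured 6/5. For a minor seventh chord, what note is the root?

The figures 6/5 mean the third of the chord is in the bass. If G is the third of a minor seventh chord, the root is E (chord tones E–G–B–D).

E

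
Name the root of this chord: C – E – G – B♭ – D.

C

C, E, G, Bb, D are the tones of a C dominant ninth chord (C–E–G–Bb–D), making C the root.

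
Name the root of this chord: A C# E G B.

A

Reordering A, C#, E, G, B into stacked thirds gives A–C#–E–G–B; the bottom of that stack, A, is the root.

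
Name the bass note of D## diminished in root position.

D##

D## diminished is D##–F##–A#. Root position places the root in the bass: D##.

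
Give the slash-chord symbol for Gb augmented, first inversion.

Gbaug/Bb

First inversion of Gb augmented has the third (Bb) in the bass. As a slash chord: Gbaug/Bb.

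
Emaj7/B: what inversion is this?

second inversion

Emaj7/B means E major seventh with B in the bass. B is the fifth of E major seventh (E–G#–B–D#), so this is second inversion.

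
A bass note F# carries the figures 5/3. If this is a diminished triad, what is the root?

The figures 5/3 mean the root of the chord is in the bass. If F# is the root of a diminished triad, the root is F# (chord tones F#–A–C).

F#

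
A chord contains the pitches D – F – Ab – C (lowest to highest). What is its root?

D

Reordering D, F, Ab, C into stacked thirds gives D–F–Ab–C; the bottom of that stack, D, is the root.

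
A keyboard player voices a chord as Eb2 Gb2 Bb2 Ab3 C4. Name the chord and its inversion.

Ab dominant ninth, second inversion

The pitch classes Eb, Gb, Bb, Ab, C arrange in thirds as Ab–C–Eb–Gb–Bb: an Ab dominant ninth chord.
Eb is the fifth of Ab dominant ninth; fifth in the bass means second inversion.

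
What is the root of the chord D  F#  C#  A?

D

Reordering D, F#, C#, A into stacked thirds gives D–F#–A–C#; the bottom of that stack, D, is the root.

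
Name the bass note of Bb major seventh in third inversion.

A

In third inversion the seventh is lowest. For Bb major seventh (Bb–D–F–A) that is A.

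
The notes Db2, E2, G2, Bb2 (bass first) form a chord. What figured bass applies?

The notes Db, E, G, Bb stack in thirds as E–G–Bb–Db — an E diminished seventh chord. The bass Db is the seventh, so this is third inversion: figured 4/2.

4/2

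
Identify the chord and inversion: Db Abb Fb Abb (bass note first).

The pitch classes Db, Abb, Fb arrange in thirds as Db–Fb–Abb: a Db diminished triad.
With the root (Db) in the bass, the chord is in root position (figured bass 5/3).

Db diminished, root position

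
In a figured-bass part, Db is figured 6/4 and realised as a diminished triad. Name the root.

The figures 6/4 mean the fifth of the chord is in the bass. If Db is the fifth of a diminished triad, the root is G (chord tones G–Bb–Db).

G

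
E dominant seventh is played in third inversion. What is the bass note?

The seventh of E dominant seventh (E–G#–B–D) is D; that is the bass in third inversion.

D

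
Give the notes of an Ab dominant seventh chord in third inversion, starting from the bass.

The chord tones are Ab–C–Eb–Gb. With the seventh (Gb) lowest for third inversion: Gb, Ab, C, Eb.

Gb, Ab, C, Eb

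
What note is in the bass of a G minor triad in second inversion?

The fifth of G minor (G–Bb–D) is D; that is the bass in second inversion.

D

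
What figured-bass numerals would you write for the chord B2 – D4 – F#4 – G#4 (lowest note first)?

6/5

The notes B, D, F#, G# stack in thirds as G#–B–D–F# — a G# half-diminished seventh chord. The bass B is the third, so this is first inversion: figured 6/5.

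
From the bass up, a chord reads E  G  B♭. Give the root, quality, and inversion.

The pitch classes E, G, Bb arrange in thirds as E–G–Bb: an E diminished triad.
The lowest note is E, the root of the chord, so this is root position (figured bass 5/3).

E diminished, root position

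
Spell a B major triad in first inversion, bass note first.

D#, F#, B

The chord tones are B–D#–F#. With the third (D#) lowest for first inversion: D#, F#, B.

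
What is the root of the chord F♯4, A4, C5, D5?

F#, A, C, D are the tones of a D dominant seventh chord (D–F#–A–C), making D the root.

D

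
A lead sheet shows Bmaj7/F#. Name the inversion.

second inversion

Bmaj7/F# means B major seventh with F# in the bass. F# is the fifth of B major seventh (B–D#–F#–A#), so this is second inversion.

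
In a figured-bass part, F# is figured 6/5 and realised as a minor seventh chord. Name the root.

D#

The figures 6/5 mean the third of the chord is in the bass. If F# is the third of a minor seventh chord, the root is D# (chord tones D#–F#–A#–C#).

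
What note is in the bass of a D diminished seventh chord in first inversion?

F

In first inversion the third is lowest. For D diminished seventh (D–F–Ab–Cb) that is F.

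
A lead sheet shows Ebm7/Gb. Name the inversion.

Ebm7/Gb means Eb minor seventh with Gb in the bass. Gb is the third of Eb minor seventh (Eb–Gb–Bb–Db), so this is first inversion.

first inversion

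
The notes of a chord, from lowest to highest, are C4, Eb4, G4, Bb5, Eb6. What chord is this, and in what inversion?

C minor seventh, root position

Reducing to letter names: C, Eb, G, Bb. These stack in thirds as C–Eb–G–Bb — a C minor seventh chord.
With the root (C) in the bass, the chord is in root position (figured bass 7).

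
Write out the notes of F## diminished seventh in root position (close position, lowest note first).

F##, A#, C#, E

F## diminished seventh is F##–A#–C#–E. Root position puts the root (F##) in the bass, with the remaining tones above: F##, A#, C#, E.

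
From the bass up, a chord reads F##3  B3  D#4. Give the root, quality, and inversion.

The distinct note names are F##, B, D#. Stacked in thirds they read B–D#–F##, which is an augmented triad on B.
With the fifth (F##) in the bass, the chord is in second inversion (figured bass 6/4).

B augmented, second inversion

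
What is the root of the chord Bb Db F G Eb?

Eb

Bb, Db, F, G, Eb are the tones of an Eb dominant ninth chord (Eb–G–Bb–Db–F), making Eb the root.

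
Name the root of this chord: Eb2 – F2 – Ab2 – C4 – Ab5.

F

Eb, F, Ab, C are the tones of an F minor seventh chord (F–Ab–C–Eb), making F the root.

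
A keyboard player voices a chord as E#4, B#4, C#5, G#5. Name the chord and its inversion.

The distinct note names are E#, B#, C#, G#. Stacked in thirds they read C#–E#–G#–B#, which is a major seventh chord on C#.
E# is the third of C# major seventh; third in the bass means first inversion (figured bass 6/5).

C# major seventh, first inversion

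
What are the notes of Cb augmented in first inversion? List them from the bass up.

Eb, G, Cb

Cb augmented is Cb–Eb–G. First inversion puts the third (Eb) in the bass, with the remaining tones above: Eb, G, Cb.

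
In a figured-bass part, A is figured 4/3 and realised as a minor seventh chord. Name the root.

D

The figures 4/3 mean the fifth of the chord is in the bass. If A is the fifth of a minor seventh chord, the root is D (chord tones D–F–A–C).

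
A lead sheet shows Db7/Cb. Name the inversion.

Db7/Cb means Db dominant seventh with Cb in the bass. Cb is the seventh of Db dominant seventh (Db–F–Ab–Cb), so this is third inversion.

third inversion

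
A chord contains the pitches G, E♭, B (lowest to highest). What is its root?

Eb

G, Eb, B are the tones of an Eb augmented triad (Eb–G–B), making Eb the root.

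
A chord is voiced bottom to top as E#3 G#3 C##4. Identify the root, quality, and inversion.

The distinct note names are E#, G#, C##. Stacked in thirds they read C##–E#–G#, which is a diminished triad on C##.
With the third (E#) in the bass, the chord is in first inversion (figured bass 6).

C## diminished, first inversion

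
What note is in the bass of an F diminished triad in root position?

F

F diminished is F–Ab–Cb. Root position places the root in the bass: F.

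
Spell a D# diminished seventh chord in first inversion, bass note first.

F#, A, C, D#

Spelling D# diminished seventh: D#–F#–A–C. In first inversion the third is bass, giving F#, A, C, D# from the bottom.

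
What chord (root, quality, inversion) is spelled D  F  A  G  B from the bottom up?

The pitch classes D, F, A, G, B arrange in thirds as G–B–D–F–A: a G dominant ninth chord.
With the fifth (D) in the bass, the chord is in second inversion.

G dominant ninth, second inversion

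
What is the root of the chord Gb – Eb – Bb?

Eb

The distinct letter names are Gb, Eb, Bb. Arranged as a stack of thirds they read Eb–Gb–Bb, so Eb is the root (an Eb minor triad).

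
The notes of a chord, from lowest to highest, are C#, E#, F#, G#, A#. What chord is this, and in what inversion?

Reducing to letter names: C#, E#, F#, G#, A#. These stack in thirds as F#–A#–C#–E#–G# — an F# major ninth chord.
With the fifth (C#) in the bass, the chord is in second inversion.

F# major ninth, second inversion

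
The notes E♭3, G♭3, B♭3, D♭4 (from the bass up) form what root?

Eb

Reordering Eb, Gb, Bb, Db into stacked thirds gives Eb–Gb–Bb–Db; the bottom of that stack, Eb, is the root.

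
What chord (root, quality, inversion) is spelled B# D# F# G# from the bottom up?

The pitch classes B#, D#, F#, G# arrange in thirds as G#–B#–D#–F#: a G# dominant seventh chord.
B# is the third of G# dominant seventh; third in the bass means first inversion (figured bass 6/5).

G# dominant seventh, first inversion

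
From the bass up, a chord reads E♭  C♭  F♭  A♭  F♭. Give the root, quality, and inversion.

Fb major seventh, third inversion

The pitch classes Eb, Cb, Fb, Ab arrange in thirds as Fb–Ab–Cb–Eb: an Fb major seventh chord.
With the seventh (Eb) in the bass, the chord is in third inversion (figured bass 4/2).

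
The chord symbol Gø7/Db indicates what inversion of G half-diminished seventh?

Gø7/Db means G half-diminished seventh with Db in the bass. Db is the fifth of G half-diminished seventh (G–Bb–Db–F), so this is second inversion.

second inversion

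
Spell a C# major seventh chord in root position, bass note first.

C#, E#, G#, B#

The chord tones are C#–E#–G#–B#. With the root (C#) lowest for root position: C#, E#, G#, B#.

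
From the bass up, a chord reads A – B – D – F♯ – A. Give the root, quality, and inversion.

B minor seventh, third inversion

The pitch classes A, B, D, F# arrange in thirds as B–D–F#–A: a B minor seventh chord.
The lowest note is A, the seventh of the chord, so this is third inversion (figured bass 4/2).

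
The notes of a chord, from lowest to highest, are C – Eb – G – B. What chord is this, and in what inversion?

The pitch classes C, Eb, G, B arrange in thirds as C–Eb–G–B: a C minor-major seventh chord.
With the root (C) in the bass, the chord is in root position (figured bass 7).

C minor-major seventh, root position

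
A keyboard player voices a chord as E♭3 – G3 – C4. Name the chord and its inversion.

C minor, first inversion

Reducing to letter names: Eb, G, C. These stack in thirds as C–Eb–G — a C minor triad.
With the third (Eb) in the bass, the chord is in first inversion (figured bass 6).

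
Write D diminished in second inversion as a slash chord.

Second inversion of D diminished has the fifth (Ab) in the bass. As a slash chord: Ddim/Ab.

Ddim/Ab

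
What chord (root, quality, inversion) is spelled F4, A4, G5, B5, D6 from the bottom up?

G dominant ninth, third inversion

Reducing to letter names: F, A, G, B, D. These stack in thirds as G–B–D–F–A — a G dominant ninth chord.
The lowest note is F, the seventh of the chord, so this is third inversion.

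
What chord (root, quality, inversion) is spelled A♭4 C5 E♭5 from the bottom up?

Reducing to letter names: Ab, C, Eb. These stack in thirds as Ab–C–Eb — an Ab major triad.
With the root (Ab) in the bass, the chord is in root position (figured bass 5/3).

Ab major, root position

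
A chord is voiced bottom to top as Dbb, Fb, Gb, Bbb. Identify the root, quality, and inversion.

The distinct note names are Dbb, Fb, Gb, Bbb. Stacked in thirds they read Gb–Bbb–Dbb–Fb, which is a half-diminished seventh chord on Gb.
Dbb is the fifth of Gb half-diminished seventh; fifth in the bass means second inversion (figured bass 4/3).

Gb half-diminished seventh, second inversion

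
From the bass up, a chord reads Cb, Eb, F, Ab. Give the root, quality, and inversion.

The pitch classes Cb, Eb, F, Ab arrange in thirds as F–Ab–Cb–Eb: an F half-diminished seventh chord.
The lowest note is Cb, the fifth of the chord, so this is second inversion (figured bass 4/3).

F half-diminished seventh, second inversion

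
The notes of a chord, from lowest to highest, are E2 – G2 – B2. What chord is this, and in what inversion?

Reducing to letter names: E, G, B. These stack in thirds as E–G–B — an E minor triad.
The lowest note is E, the root of the chord, so this is root position (figured bass 5/3).

E minor, root position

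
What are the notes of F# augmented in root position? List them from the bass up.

The chord tones are F#–A#–C##. With the root (F#) lowest for root position: F#, A#, C##.

F#, A#, C##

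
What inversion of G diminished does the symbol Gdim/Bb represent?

first inversion

Gdim/Bb means G diminished with Bb in the bass. Bb is the third of G diminished (G–Bb–Db), so this is first inversion.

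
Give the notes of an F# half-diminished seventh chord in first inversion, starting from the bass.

A, C, E, F#

F# half-diminished seventh is F#–A–C–E. First inversion puts the third (A) in the bass, with the remaining tones above: A, C, E, F#.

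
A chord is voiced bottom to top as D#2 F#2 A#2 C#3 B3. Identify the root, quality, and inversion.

B major ninth, first inversion

The distinct note names are D#, F#, A#, C#, B. Stacked in thirds they read B–D#–F#–A#–C#, which is a major ninth chord on B.
D# is the third of B major ninth; third in the bass means first inversion.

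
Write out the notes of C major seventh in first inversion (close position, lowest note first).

C major seventh is C–E–G–B. First inversion puts the third (E) in the bass, with the remaining tones above: E, G, B, C.

E, G, B, C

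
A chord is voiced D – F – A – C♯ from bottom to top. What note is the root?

D

D, F, A, C# are the tones of a D minor-major seventh chord (D–F–A–C#), making D the root.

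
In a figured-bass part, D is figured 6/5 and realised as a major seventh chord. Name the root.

The figures 6/5 mean the third of the chord is in the bass. If D is the third of a major seventh chord, the root is Bb (chord tones Bb–D–F–A).

Bb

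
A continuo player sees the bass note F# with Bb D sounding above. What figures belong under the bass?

6/4

The notes F#, Bb, D stack in thirds as Bb–D–F# — a Bb augmented triad. The bass F# is the fifth, so this is second inversion: figured 6/4.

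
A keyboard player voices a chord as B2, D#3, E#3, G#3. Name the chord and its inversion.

The pitch classes B, D#, E#, G# arrange in thirds as E#–G#–B–D#: an E# half-diminished seventh chord.
B is the fifth of E# half-diminished seventh; fifth in the bass means second inversion (figured bass 4/3).

E# half-diminished seventh, second inversion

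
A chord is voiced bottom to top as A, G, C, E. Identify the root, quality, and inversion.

The pitch classes A, G, C, E arrange in thirds as A–C–E–G: an A minor seventh chord.
The lowest note is A, the root of the chord, so this is root position (figured bass 7).

A minor seventh, root position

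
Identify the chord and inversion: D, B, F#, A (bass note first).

The distinct note names are D, B, F#, A. Stacked in thirds they read B–D–F#–A, which is a minor seventh chord on B.
The lowest note is D, the third of the chord, so this is first inversion (figured bass 6/5).

B minor seventh, first inversion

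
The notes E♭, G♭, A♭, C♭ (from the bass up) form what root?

Reordering Eb, Gb, Ab, Cb into stacked thirds gives Ab–Cb–Eb–Gb; the bottom of that stack, Ab, is the root.

Ab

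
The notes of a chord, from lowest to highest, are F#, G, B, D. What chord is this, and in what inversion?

G major seventh, third inversion

The distinct note names are F#, G, B, D. Stacked in thirds they read G–B–D–F#, which is a major seventh chord on G.
F# is the seventh of G major seventh; seventh in the bass means third inversion (figured bass 4/2).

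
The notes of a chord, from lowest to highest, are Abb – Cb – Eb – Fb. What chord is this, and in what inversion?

Reducing to letter names: Abb, Cb, Eb, Fb. These stack in thirds as Fb–Abb–Cb–Eb — an Fb minor-major seventh chord.
Abb is the third of Fb minor-major seventh; third in the bass means first inversion (figured bass 6/5).

Fb minor-major seventh, first inversion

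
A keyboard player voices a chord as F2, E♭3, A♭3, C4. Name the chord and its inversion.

The pitch classes F, Eb, Ab, C arrange in thirds as F–Ab–C–Eb: an F minor seventh chord.
The lowest note is F, the root of the chord, so this is root position (figured bass 7).

F minor seventh, root position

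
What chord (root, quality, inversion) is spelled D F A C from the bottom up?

D minor seventh, root position

Reducing to letter names: D, F, A, C. These stack in thirds as D–F–A–C — a D minor seventh chord.
With the root (D) in the bass, the chord is in root position (figured bass 7).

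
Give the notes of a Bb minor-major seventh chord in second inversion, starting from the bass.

F, A, Bb, Db

Spelling Bb minor-major seventh: Bb–Db–F–A. In second inversion the fifth is bass, giving F, A, Bb, Db from the bottom.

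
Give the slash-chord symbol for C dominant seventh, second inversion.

Second inversion of C dominant seventh has the fifth (G) in the bass. As a slash chord: C7/G.

C7/G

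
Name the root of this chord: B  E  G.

Reordering B, E, G into stacked thirds gives E–G–B; the bottom of that stack, E, is the root.

E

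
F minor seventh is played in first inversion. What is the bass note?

Ab

In first inversion the third is lowest. For F minor seventh (F–Ab–C–Eb) that is Ab.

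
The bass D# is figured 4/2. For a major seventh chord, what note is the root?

The figures 4/2 mean the seventh of the chord is in the bass. If D# is the seventh of a major seventh chord, the root is E (chord tones E–G#–B–D#).

E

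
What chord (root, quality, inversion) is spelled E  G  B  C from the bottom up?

C major seventh, first inversion

Reducing to letter names: E, G, B, C. These stack in thirds as C–E–G–B — a C major seventh chord.
E is the third of C major seventh; third in the bass means first inversion (figured bass 6/5).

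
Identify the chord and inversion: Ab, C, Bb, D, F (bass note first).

The distinct note names are Ab, C, Bb, D, F. Stacked in thirds they read Bb–D–F–Ab–C, which is a dominant ninth chord on Bb.
Ab is the seventh of Bb dominant ninth; seventh in the bass means third inversion.

Bb dominant ninth, third inversion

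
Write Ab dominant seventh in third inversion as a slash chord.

Third inversion of Ab dominant seventh has the seventh (Gb) in the bass. As a slash chord: Ab7/Gb.

Ab7/Gb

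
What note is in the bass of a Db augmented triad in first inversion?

F

In first inversion the third is lowest. For Db augmented (Db–F–A) that is F.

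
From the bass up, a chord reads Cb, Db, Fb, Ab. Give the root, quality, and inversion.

The distinct note names are Cb, Db, Fb, Ab. Stacked in thirds they read Db–Fb–Ab–Cb, which is a minor seventh chord on Db.
The lowest note is Cb, the seventh of the chord, so this is third inversion (figured bass 4/2).

Db minor seventh, third inversion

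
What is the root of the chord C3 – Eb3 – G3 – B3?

C

C, Eb, G, B are the tones of a C minor-major seventh chord (C–Eb–G–B), making C the root.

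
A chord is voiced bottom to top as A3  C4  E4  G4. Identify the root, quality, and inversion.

Reducing to letter names: A, C, E, G. These stack in thirds as A–C–E–G — an A minor seventh chord.
A is the root of A minor seventh; root in the bass means root position (figured bass 7).

A minor seventh, root position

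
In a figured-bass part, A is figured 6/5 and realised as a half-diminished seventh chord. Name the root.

The figures 6/5 mean the third of the chord is in the bass. If A is the third of a half-diminished seventh chord, the root is F# (chord tones F#–A–C–E).

F#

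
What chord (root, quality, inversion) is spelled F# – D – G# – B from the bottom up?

The distinct note names are F#, D, G#, B. Stacked in thirds they read G#–B–D–F#, which is a half-diminished seventh chord on G#.
The lowest note is F#, the seventh of the chord, so this is third inversion (figured bass 4/2).

G# half-diminished seventh, third inversion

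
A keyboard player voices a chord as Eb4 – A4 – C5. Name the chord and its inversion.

A diminished, second inversion

The pitch classes Eb, A, C arrange in thirds as A–C–Eb: an A diminished triad.
With the fifth (Eb) in the bass, the chord is in second inversion (figured bass 6/4).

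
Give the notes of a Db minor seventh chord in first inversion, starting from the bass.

Spelling Db minor seventh: Db–Fb–Ab–Cb. In first inversion the third is bass, giving Fb, Ab, Cb, Db from the bottom.

Fb, Ab, Cb, Db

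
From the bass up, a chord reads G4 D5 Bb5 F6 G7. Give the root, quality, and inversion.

Reducing to letter names: G, D, Bb, F. These stack in thirds as G–Bb–D–F — a G minor seventh chord.
G is the root of G minor seventh; root in the bass means root position (figured bass 7).

G minor seventh, root position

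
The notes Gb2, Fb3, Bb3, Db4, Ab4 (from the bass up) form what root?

Gb

Gb, Fb, Bb, Db, Ab are the tones of a Gb dominant ninth chord (Gb–Bb–Db–Fb–Ab), making Gb the root.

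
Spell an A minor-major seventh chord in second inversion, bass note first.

The chord tones are A–C–E–G#. With the fifth (E) lowest for second inversion: E, G#, A, C.

E, G#, A, C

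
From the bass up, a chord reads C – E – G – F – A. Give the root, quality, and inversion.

F major ninth, second inversion

The pitch classes C, E, G, F, A arrange in thirds as F–A–C–E–G: an F major ninth chord.
The lowest note is C, the fifth of the chord, so this is second inversion.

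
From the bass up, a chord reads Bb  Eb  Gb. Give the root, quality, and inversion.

Eb minor, second inversion

The pitch classes Bb, Eb, Gb arrange in thirds as Eb–Gb–Bb: an Eb minor triad.
Bb is the fifth of Eb minor; fifth in the bass means second inversion (figured bass 6/4).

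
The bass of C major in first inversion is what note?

E

In first inversion the third is lowest. For C major (C–E–G) that is E.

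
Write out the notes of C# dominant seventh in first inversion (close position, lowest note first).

E#, G#, B, C#

Spelling C# dominant seventh: C#–E#–G#–B. In first inversion the third is bass, giving E#, G#, B, C# from the bottom.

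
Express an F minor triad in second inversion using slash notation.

Second inversion of F minor has the fifth (C) in the bass. As a slash chord: Fm/C.

Fm/C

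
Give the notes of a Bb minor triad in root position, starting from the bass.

Bb, Db, F

Spelling Bb minor: Bb–Db–F. In root position the root is bass, giving Bb, Db, F from the bottom.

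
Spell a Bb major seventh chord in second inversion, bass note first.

The chord tones are Bb–D–F–A. With the fifth (F) lowest for second inversion: F, A, Bb, D.

F, A, Bb, D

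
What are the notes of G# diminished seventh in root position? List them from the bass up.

Spelling G# diminished seventh: G#–B–D–F. In root position the root is bass, giving G#, B, D, F from the bottom.

G#, B, D, F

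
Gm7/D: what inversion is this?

second inversion

Gm7/D means G minor seventh with D in the bass. D is the fifth of G minor seventh (G–Bb–D–F), so this is second inversion.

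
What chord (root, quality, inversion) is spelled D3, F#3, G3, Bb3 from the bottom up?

The distinct note names are D, F#, G, Bb. Stacked in thirds they read G–Bb–D–F#, which is a minor-major seventh chord on G.
With the fifth (D) in the bass, the chord is in second inversion (figured bass 4/3).

G minor-major seventh, second inversion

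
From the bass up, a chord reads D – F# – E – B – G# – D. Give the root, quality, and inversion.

The distinct note names are D, F#, E, B, G#. Stacked in thirds they read E–G#–B–D–F#, which is a dominant ninth chord on E.
With the seventh (D) in the bass, the chord is in third inversion.

E dominant ninth, third inversion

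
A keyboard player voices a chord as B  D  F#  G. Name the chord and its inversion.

The pitch classes B, D, F#, G arrange in thirds as G–B–D–F#: a G major seventh chord.
The lowest note is B, the third of the chord, so this is first inversion (figured bass 6/5).

G major seventh, first inversion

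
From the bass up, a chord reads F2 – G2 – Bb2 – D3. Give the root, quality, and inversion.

G minor seventh, third inversion

The distinct note names are F, G, Bb, D. Stacked in thirds they read G–Bb–D–F, which is a minor seventh chord on G.
F is the seventh of G minor seventh; seventh in the bass means third inversion (figured bass 4/2).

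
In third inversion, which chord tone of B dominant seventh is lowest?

A

The seventh of B dominant seventh (B–D#–F#–A) is A; that is the bass in third inversion.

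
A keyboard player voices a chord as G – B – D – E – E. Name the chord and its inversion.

Reducing to letter names: G, B, D, E. These stack in thirds as E–G–B–D — an E minor seventh chord.
G is the third of E minor seventh; third in the bass means first inversion (figured bass 6/5).

E minor seventh, first inversion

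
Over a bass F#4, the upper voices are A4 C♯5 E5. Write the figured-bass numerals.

The notes F#, A, C#, E stack in thirds as F#–A–C#–E — an F# minor seventh chord. The bass F# is the root, so this is root position: figured 7.

7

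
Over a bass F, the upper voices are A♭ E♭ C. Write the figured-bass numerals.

The notes F, Ab, Eb, C stack in thirds as F–Ab–C–Eb — an F minor seventh chord. The bass F is the root, so this is root position: figured 7.

7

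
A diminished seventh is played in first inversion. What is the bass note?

C

A diminished seventh is A–C–Eb–Gb. First inversion places the third in the bass: C.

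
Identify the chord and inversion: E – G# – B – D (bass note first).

The pitch classes E, G#, B, D arrange in thirds as E–G#–B–D: an E dominant seventh chord.
The lowest note is E, the root of the chord, so this is root position (figured bass 7).

E dominant seventh, root position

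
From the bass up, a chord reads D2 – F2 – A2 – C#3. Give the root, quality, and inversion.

D minor-major seventh, root position

Reducing to letter names: D, F, A, C#. These stack in thirds as D–F–A–C# — a D minor-major seventh chord.
With the root (D) in the bass, the chord is in root position (figured bass 7).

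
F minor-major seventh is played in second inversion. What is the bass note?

In second inversion the fifth is lowest. For F minor-major seventh (F–Ab–C–E) that is C.

C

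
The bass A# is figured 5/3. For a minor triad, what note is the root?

The figures 5/3 mean the root of the chord is in the bass. If A# is the root of a minor triad, the root is A# (chord tones A#–C#–E#).

A#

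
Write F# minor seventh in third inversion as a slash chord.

F#m7/E

Third inversion of F# minor seventh has the seventh (E) in the bass. As a slash chord: F#m7/E.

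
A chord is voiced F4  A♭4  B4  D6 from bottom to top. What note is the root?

F, Ab, B, D are the tones of a B diminished seventh chord (B–D–F–Ab), making B the root.

B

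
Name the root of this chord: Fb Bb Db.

Reordering Fb, Bb, Db into stacked thirds gives Bb–Db–Fb; the bottom of that stack, Bb, is the root.

Bb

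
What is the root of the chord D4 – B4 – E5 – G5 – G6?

D, B, E, G are the tones of an E minor seventh chord (E–G–B–D), making E the root.

E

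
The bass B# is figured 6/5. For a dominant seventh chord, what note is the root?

The figures 6/5 mean the third of the chord is in the bass. If B# is the third of a dominant seventh chord, the root is G# (chord tones G#–B#–D#–F#).

G#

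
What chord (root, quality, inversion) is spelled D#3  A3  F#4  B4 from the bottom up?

The pitch classes D#, A, F#, B arrange in thirds as B–D#–F#–A: a B dominant seventh chord.
D# is the third of B dominant seventh; third in the bass means first inversion (figured bass 6/5).

B dominant seventh, first inversion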